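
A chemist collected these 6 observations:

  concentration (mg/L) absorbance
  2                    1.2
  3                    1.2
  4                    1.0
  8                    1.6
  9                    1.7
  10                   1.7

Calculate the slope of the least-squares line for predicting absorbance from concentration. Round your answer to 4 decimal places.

0.0810

n = 6, Σx = 36, Σy = 8.4, Σxy = 55.1, Σx² = 274
Sxx = Σx² − (Σx)²/n = 274 − 216 = 58
Sxy = Σxy − (Σx)(Σy)/n = 55.1 − 50.4 = 4.7
b = Sxy/Sxx = 4.7/58 = 0.081034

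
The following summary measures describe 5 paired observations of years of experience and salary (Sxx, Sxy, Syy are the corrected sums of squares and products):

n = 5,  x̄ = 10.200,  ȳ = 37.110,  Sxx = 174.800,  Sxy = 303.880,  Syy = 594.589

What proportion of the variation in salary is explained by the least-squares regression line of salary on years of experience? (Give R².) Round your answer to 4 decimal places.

0.8885

R² = Sxy²/(Sxx·Syy) = (303.88)²/(174.8·594.589) = 0.888476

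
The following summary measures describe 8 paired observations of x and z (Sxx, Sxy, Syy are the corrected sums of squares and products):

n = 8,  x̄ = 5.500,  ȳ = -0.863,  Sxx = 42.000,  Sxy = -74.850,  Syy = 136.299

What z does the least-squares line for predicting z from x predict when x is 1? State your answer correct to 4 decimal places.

b = Sxy/Sxx = -74.85/42 = -1.782143
a = ȳ − b·x̄ = -0.863 − (-1.782143)·5.5 = 8.938786
ŷ(1) = a + b·1 = 8.938786 + (-1.782143)·1 = 7.156643

7.1566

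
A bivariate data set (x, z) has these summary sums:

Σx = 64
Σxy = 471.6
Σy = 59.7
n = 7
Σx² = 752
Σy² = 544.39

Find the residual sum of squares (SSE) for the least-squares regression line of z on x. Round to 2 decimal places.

Sxx = Σx² − (Σx)²/n = 752 − 585.142857 = 166.857143
Sxy = Σxy − (Σx)(Σy)/n = 471.6 − 545.828571 = -74.228571
Syy = Σy² − (Σy)²/n = 544.39 − 509.155714 = 35.234286
b = Sxy/Sxx = -74.228571/166.857143 = -0.444863
SSE = Syy − b·Sxy = 35.234286 − (-0.444863)·(-74.228571) = 2.212740

2.21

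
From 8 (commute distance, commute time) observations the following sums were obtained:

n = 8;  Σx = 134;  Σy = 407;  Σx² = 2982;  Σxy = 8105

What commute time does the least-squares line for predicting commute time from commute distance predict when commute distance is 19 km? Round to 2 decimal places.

Sxx = Σx² − (Σx)²/n = 2982 − 2244.5 = 737.5
Sxy = Σxy − (Σx)(Σy)/n = 8105 − 6817.25 = 1287.75
b = Sxy/Sxx = 1287.75/737.5 = 1.746102
a = ȳ − b·x̄ = 50.875 − 1.746102·16.75 = 21.627797
ŷ(19) = a + b·19 = 21.627797 + 1.746102·19 = 54.803729

54.80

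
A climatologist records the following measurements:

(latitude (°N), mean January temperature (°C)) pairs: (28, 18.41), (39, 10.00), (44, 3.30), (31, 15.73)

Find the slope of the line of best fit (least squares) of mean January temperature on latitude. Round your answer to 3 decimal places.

n = 4, Σx = 142, Σy = 47.44, Σxy = 1538.31, Σx² = 5202
Sxx = Σx² − (Σx)²/n = 5202 − 5041 = 161
Sxy = Σxy − (Σx)(Σy)/n = 1538.31 − 1684.12 = -145.81
b = Sxy/Sxx = -145.81/161 = -0.905652

-0.906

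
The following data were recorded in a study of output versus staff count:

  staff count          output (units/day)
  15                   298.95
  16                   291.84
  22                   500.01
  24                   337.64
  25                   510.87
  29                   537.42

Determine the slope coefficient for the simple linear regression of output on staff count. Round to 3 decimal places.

17.291

n = 6, Σx = 131, Σy = 2476.73, Σxy = 56614.2, Σx² = 3007
Sxx = Σx² − (Σx)²/n = 3007 − 2860.166667 = 146.833333
Sxy = Σxy − (Σx)(Σy)/n = 56614.2 − 54075.271667 = 2538.928333
b = Sxy/Sxx = 2538.928333/146.833333 = 17.291226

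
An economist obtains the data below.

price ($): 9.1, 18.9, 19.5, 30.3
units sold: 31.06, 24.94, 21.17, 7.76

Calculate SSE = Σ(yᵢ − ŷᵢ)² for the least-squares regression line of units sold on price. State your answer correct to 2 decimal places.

14.39

n = 4, Σx = 77.8, Σy = 84.93, Σxy = 1401.955, Σx² = 1738.36, Σy² = 2095.1137
Sxx = Σx² − (Σx)²/n = 1738.36 − 1513.21 = 225.15
Sxy = Σxy − (Σx)(Σy)/n = 1401.955 − 1651.8885 = -249.9335
Syy = Σy² − (Σy)²/n = 2095.1137 − 1803.276225 = 291.837475
b = Sxy/Sxx = -249.9335/225.15 = -1.110076
SSE = Syy − b·Sxy = 291.837475 − (-1.110076)·(-249.9335) = 14.392419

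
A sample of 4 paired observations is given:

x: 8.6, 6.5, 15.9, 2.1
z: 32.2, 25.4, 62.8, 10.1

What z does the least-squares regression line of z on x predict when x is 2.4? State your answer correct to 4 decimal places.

n = 4, Σx = 33.1, Σy = 130.5, Σxy = 1461.75, Σx² = 373.43
Sxx = Σx² − (Σx)²/n = 373.43 − 273.9025 = 99.5275
Sxy = Σxy − (Σx)(Σy)/n = 1461.75 − 1079.8875 = 381.8625
b = Sxy/Sxx = 381.8625/99.5275 = 3.836754
a = ȳ − b·x̄ = 32.625 − 3.836754·8.275 = 0.875863
ŷ(2.4) = a + b·2.4 = 0.875863 + 3.836754·2.4 = 10.084072

10.0841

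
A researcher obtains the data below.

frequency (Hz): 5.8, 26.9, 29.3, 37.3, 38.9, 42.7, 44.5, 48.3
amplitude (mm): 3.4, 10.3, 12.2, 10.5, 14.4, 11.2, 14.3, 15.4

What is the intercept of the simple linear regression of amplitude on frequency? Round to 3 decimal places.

2.803

n = 8, Σx = 273.7, Σy = 91.7, Σxy = 3464.47, Σx² = 10656.67
Sxx = Σx² − (Σx)²/n = 10656.67 − 9363.96125 = 1292.70875
Sxy = Σxy − (Σx)(Σy)/n = 3464.47 − 3137.28625 = 327.18375
b = Sxy/Sxx = 327.18375/1292.70875 = 0.253099
a = ȳ − b·x̄ = 11.4625 − 0.253099·34.2125 = 2.803338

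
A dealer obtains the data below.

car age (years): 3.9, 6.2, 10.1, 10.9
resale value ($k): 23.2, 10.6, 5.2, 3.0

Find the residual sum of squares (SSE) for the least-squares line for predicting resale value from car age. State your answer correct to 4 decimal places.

23.7951

n = 4, Σx = 31.1, Σy = 42, Σxy = 241.42, Σx² = 274.47, Σy² = 686.64
Sxx = Σx² − (Σx)²/n = 274.47 − 241.8025 = 32.6675
Sxy = Σxy − (Σx)(Σy)/n = 241.42 − 326.55 = -85.13
Syy = Σy² − (Σy)²/n = 686.64 − 441 = 245.64
b = Sxy/Sxx = -85.13/32.6675 = -2.605954
SSE = Syy − b·Sxy = 245.64 − (-2.605954)·(-85.13) = 23.795142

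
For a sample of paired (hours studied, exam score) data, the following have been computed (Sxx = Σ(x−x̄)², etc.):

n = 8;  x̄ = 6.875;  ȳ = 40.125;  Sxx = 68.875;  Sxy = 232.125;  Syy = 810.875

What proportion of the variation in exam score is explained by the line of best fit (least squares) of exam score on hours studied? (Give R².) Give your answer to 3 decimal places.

0.965

R² = Sxy²/(Sxx·Syy) = (232.125)²/(68.875·810.875) = 0.964780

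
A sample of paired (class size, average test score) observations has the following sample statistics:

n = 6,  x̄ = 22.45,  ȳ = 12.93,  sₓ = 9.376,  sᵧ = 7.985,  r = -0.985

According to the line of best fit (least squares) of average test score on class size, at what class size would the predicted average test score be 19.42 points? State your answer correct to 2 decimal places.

b = r · sᵧ/sₓ = -0.985 · 7.985/9.376 = -0.838868
a = ȳ − b·x̄ = 12.93 − (-0.838868)·22.45 = 31.762583
Set a + b·x = 19.42: x = (19.42 − 31.762583) / (-0.838868) = 14.713382

14.71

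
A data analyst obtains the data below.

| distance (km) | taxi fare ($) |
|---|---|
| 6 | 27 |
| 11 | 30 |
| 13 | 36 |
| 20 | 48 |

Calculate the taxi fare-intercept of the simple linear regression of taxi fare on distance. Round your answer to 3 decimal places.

n = 4, Σx = 50, Σy = 141, Σxy = 1920, Σx² = 726
Sxx = Σx² − (Σx)²/n = 726 − 625 = 101
Sxy = Σxy − (Σx)(Σy)/n = 1920 − 1762.5 = 157.5
b = Sxy/Sxx = 157.5/101 = 1.559406
a = ȳ − b·x̄ = 35.25 − 1.559406·12.5 = 15.757426

15.757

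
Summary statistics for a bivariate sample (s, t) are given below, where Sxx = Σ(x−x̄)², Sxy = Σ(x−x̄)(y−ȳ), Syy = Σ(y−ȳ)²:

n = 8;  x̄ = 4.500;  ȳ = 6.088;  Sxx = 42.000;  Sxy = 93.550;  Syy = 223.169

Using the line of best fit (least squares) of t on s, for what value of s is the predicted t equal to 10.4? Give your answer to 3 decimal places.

6.436

b = Sxy/Sxx = 93.55/42 = 2.227381
a = ȳ − b·x̄ = 6.088 − 2.227381·4.5 = -3.935214
Set a + b·x = 10.4: x = (10.4 − (-3.935214)) / 2.227381 = 6.435906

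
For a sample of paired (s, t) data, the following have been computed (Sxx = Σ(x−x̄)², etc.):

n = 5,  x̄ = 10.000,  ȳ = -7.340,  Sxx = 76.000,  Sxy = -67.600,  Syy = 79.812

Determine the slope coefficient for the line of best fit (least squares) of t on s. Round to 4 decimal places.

-0.8895

b = Sxy/Sxx = -67.6/76 = -0.889474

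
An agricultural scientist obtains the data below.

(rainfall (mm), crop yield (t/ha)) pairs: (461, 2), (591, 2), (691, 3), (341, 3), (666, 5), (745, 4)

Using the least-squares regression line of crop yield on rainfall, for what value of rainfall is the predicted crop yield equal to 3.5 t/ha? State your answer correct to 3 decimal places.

n = 6, Σx = 3495, Σy = 19, Σxy = 11510, Σx² = 2154145
Sxx = Σx² − (Σx)²/n = 2154145 − 2035837.5 = 118307.5
Sxy = Σxy − (Σx)(Σy)/n = 11510 − 11067.5 = 442.5
b = Sxy/Sxx = 442.5/118307.5 = 0.003740
a = ȳ − b·x̄ = 3.166667 − 0.003740·582.5 = 0.987969
Set a + b·x = 3.5: x = (3.5 − 0.987969) / 0.003740 = 671.620527

671.621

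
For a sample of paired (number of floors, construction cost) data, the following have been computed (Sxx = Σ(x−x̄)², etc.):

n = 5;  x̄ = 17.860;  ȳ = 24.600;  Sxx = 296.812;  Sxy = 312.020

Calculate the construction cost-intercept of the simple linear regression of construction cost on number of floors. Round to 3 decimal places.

5.825

b = Sxy/Sxx = 312.02/296.812 = 1.051238
a = ȳ − b·x̄ = 24.6 − 1.051238·17.86 = 5.824893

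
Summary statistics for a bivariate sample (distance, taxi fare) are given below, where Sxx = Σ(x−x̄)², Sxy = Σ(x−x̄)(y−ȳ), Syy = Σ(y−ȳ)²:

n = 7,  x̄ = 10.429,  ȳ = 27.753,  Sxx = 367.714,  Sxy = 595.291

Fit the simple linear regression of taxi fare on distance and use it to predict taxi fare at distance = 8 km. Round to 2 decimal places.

23.82

b = Sxy/Sxx = 595.291/367.714 = 1.618897
a = ȳ − b·x̄ = 27.753 − 1.618897·10.429 = 10.869526
ŷ(8) = a + b·8 = 10.869526 + 1.618897·8 = 23.820700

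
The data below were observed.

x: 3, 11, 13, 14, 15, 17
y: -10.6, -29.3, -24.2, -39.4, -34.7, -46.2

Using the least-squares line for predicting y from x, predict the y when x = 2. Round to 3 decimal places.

-6.950

n = 6, Σx = 73, Σy = -184.4, Σxy = -2526.2, Σx² = 1009
Sxx = Σx² − (Σx)²/n = 1009 − 888.166667 = 120.833333
Sxy = Σxy − (Σx)(Σy)/n = -2526.2 − (-2243.533333) = -282.666667
b = Sxy/Sxx = -282.666667/120.833333 = -2.339310
a = ȳ − b·x̄ = -30.733333 − (-2.339310)·12.166667 = -2.271724
ŷ(2) = a + b·2 = -2.271724 + (-2.339310)·2 = -6.950345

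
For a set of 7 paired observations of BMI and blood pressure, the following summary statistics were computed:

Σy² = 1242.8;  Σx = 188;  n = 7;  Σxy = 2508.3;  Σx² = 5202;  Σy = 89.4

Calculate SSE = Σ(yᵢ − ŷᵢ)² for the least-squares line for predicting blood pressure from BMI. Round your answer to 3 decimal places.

25.754

Sxx = Σx² − (Σx)²/n = 5202 − 5049.142857 = 152.857143
Sxy = Σxy − (Σx)(Σy)/n = 2508.3 − 2401.028571 = 107.271429
Syy = Σy² − (Σy)²/n = 1242.8 − 1141.765714 = 101.034286
b = Sxy/Sxx = 107.271429/152.857143 = 0.701776
SSE = Syy − b·Sxy = 101.034286 − 0.701776·107.271429 = 25.753804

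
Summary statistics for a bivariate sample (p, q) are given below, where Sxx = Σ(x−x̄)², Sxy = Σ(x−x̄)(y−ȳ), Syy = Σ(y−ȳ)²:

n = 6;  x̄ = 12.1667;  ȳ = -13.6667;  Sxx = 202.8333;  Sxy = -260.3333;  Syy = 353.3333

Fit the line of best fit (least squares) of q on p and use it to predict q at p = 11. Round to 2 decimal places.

b = Sxy/Sxx = -260.3333/202.8333 = -1.283484
a = ȳ − b·x̄ = -13.6667 − (-1.283484)·12.1667 = 1.949065
ŷ(11) = a + b·11 = 1.949065 + (-1.283484)·11 = -12.169259

-12.17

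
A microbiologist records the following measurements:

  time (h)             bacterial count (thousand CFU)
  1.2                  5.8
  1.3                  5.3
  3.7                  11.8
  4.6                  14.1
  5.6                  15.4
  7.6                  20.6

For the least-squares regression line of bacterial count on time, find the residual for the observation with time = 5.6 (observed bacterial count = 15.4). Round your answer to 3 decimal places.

-0.531

n = 6, Σx = 24, Σy = 73, Σxy = 365.17, Σx² = 127.1
Sxx = Σx² − (Σx)²/n = 127.1 − 96 = 31.1
Sxy = Σxy − (Σx)(Σy)/n = 365.17 − 292 = 73.17
b = Sxy/Sxx = 73.17/31.1 = 2.352733
a = ȳ − b·x̄ = 12.166667 − 2.352733·4 = 2.755734
ŷ(5.6) = 2.755734 + 2.352733·5.6 = 15.931040
residual = y − ŷ = 15.4 − 15.931040 = -0.531040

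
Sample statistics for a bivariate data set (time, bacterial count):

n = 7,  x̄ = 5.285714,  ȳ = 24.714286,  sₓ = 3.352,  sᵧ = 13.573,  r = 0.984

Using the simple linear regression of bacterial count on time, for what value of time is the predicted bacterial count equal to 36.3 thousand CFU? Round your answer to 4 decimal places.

8.1935

b = r · sᵧ/sₓ = 0.984 · 13.573/3.352 = 3.984437
a = ȳ − b·x̄ = 24.714286 − 3.984437·5.285714 = 3.653693
Set a + b·x = 36.3: x = (36.3 − 3.653693) / 3.984437 = 8.193456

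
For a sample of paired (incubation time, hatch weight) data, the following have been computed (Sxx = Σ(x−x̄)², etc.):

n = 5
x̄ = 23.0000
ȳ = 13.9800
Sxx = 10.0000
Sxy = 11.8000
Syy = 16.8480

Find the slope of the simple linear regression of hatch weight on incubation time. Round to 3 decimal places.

1.180

b = Sxy/Sxx = 11.8/10 = 1.18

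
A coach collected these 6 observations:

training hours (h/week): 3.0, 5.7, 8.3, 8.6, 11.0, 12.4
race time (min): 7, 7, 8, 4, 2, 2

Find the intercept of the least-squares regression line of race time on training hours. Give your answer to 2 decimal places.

10.06

n = 6, Σx = 49, Σy = 30, Σxy = 208.5, Σx² = 459.1
Sxx = Σx² − (Σx)²/n = 459.1 − 400.166667 = 58.933333
Sxy = Σxy − (Σx)(Σy)/n = 208.5 − 245 = -36.5
b = Sxy/Sxx = -36.5/58.933333 = -0.619344
a = ȳ − b·x̄ = 5 − (-0.619344)·8.166667 = 10.057975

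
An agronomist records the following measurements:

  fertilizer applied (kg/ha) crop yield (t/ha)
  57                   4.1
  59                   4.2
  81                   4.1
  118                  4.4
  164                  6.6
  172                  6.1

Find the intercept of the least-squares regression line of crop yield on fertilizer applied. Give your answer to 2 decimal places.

n = 6, Σx = 651, Σy = 29.5, Σxy = 3464.4, Σx² = 83695
Sxx = Σx² − (Σx)²/n = 83695 − 70633.5 = 13061.5
Sxy = Σxy − (Σx)(Σy)/n = 3464.4 − 3200.75 = 263.65
b = Sxy/Sxx = 263.65/13061.5 = 0.020185
a = ȳ − b·x̄ = 4.916667 − 0.020185·108.5 = 2.726564

2.73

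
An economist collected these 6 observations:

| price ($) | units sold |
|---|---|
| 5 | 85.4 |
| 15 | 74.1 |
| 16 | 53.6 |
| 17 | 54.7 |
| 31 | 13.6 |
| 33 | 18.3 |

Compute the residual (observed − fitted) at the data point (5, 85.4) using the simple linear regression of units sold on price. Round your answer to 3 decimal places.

-2.959

n = 6, Σx = 117, Σy = 299.7, Σxy = 4351.5, Σx² = 2845
Sxx = Σx² − (Σx)²/n = 2845 − 2281.5 = 563.5
Sxy = Σxy − (Σx)(Σy)/n = 4351.5 − 5844.15 = -1492.65
b = Sxy/Sxx = -1492.65/563.5 = -2.648891
a = ȳ − b·x̄ = 49.95 − (-2.648891)·19.5 = 101.603372
ŷ(5) = 101.603372 + (-2.648891)·5 = 88.358917
residual = y − ŷ = 85.4 − 88.358917 = -2.958917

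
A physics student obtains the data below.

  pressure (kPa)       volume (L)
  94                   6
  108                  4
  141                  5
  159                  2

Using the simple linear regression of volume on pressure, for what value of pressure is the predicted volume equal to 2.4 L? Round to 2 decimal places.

168.49

n = 4, Σx = 502, Σy = 17, Σxy = 2019, Σx² = 65662
Sxx = Σx² − (Σx)²/n = 65662 − 63001 = 2661
Sxy = Σxy − (Σx)(Σy)/n = 2019 − 2133.5 = -114.5
b = Sxy/Sxx = -114.5/2661 = -0.043029
a = ȳ − b·x̄ = 4.25 − (-0.043029)·125.5 = 9.650132
Set a + b·x = 2.4: x = (2.4 − 9.650132) / (-0.043029) = 168.494323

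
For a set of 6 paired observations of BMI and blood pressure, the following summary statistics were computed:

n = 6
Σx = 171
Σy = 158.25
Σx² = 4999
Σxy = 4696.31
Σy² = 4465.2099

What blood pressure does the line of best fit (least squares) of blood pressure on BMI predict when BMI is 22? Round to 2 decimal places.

16.73

Sxx = Σx² − (Σx)²/n = 4999 − 4873.5 = 125.5
Sxy = Σxy − (Σx)(Σy)/n = 4696.31 − 4510.125 = 186.185
b = Sxy/Sxx = 186.185/125.5 = 1.483546
a = ȳ − b·x̄ = 26.375 − 1.483546·28.5 = -15.906056
ŷ(22) = a + b·22 = -15.906056 + 1.483546·22 = 16.731952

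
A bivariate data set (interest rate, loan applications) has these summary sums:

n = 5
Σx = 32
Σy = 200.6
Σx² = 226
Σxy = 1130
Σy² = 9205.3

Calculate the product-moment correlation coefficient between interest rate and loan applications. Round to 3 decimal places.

Sxx = Σx² − (Σx)²/n = 226 − 204.8 = 21.2
Sxy = Σxy − (Σx)(Σy)/n = 1130 − 1283.84 = -153.84
Syy = Σy² − (Σy)²/n = 9205.3 − 8048.072 = 1157.228
r = Sxy/√(Sxx·Syy) = -153.84/√(24533.2336) = -153.84/156.630883 = -0.982182

-0.982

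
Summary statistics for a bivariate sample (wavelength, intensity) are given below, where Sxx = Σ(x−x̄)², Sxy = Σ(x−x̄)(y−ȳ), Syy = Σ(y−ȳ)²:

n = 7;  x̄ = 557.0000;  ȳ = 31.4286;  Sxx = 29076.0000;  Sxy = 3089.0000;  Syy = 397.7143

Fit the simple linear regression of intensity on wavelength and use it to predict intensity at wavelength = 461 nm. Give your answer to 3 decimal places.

21.230

b = Sxy/Sxx = 3089/29076 = 0.106239
a = ȳ − b·x̄ = 31.4286 − 0.106239·557 = -27.746424
ŷ(461) = a + b·461 = -27.746424 + 0.106239·461 = 21.229673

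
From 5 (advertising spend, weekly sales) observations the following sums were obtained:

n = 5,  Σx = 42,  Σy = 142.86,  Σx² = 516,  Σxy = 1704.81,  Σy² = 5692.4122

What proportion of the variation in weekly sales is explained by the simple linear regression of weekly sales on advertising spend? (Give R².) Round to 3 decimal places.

Sxx = Σx² − (Σx)²/n = 516 − 352.8 = 163.2
Sxy = Σxy − (Σx)(Σy)/n = 1704.81 − 1200.024 = 504.786
Syy = Σy² − (Σy)²/n = 5692.4122 − 4081.79592 = 1610.61628
R² = Sxy²/(Sxx·Syy) = (504.786)²/(163.2·1610.61628) = 0.969399

0.969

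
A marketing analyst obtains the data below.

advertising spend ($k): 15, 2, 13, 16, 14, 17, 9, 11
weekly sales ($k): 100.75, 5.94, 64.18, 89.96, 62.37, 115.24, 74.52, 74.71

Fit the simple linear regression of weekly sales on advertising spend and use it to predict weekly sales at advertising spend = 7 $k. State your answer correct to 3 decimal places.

42.496

n = 8, Σx = 97, Σy = 587.67, Σxy = 8121.58, Σx² = 1341
Sxx = Σx² − (Σx)²/n = 1341 − 1176.125 = 164.875
Sxy = Σxy − (Σx)(Σy)/n = 8121.58 − 7125.49875 = 996.08125
b = Sxy/Sxx = 996.08125/164.875 = 6.041433
a = ȳ − b·x̄ = 73.45875 − 6.041433·12.125 = 0.206376
ŷ(7) = a + b·7 = 0.206376 + 6.041433·7 = 42.496406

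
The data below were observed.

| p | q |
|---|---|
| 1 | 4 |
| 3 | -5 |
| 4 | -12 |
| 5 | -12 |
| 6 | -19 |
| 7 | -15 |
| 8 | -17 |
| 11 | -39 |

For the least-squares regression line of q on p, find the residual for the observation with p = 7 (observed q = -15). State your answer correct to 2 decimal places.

n = 8, Σx = 45, Σy = -115, Σxy = -903, Σx² = 321
Sxx = Σx² − (Σx)²/n = 321 − 253.125 = 67.875
Sxy = Σxy − (Σx)(Σy)/n = -903 − (-646.875) = -256.125
b = Sxy/Sxx = -256.125/67.875 = -3.773481
a = ȳ − b·x̄ = -14.375 − (-3.773481)·5.625 = 6.850829
ŷ(7) = 6.850829 + (-3.773481)·7 = -19.563536
residual = y − ŷ = -15 − (-19.563536) = 4.563536

4.56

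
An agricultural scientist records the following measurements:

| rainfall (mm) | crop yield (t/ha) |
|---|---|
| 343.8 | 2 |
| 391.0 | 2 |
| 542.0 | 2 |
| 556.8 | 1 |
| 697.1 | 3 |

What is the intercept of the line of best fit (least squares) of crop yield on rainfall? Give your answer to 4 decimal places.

1.1116

n = 5, Σx = 2530.7, Σy = 10, Σxy = 5201.7, Σx² = 1360818.09
Sxx = Σx² − (Σx)²/n = 1360818.09 − 1280888.498 = 79929.592
Sxy = Σxy − (Σx)(Σy)/n = 5201.7 − 5061.4 = 140.3
b = Sxy/Sxx = 140.3/79929.592 = 0.001755
a = ȳ − b·x̄ = 2 − 0.001755·506.14 = 1.111575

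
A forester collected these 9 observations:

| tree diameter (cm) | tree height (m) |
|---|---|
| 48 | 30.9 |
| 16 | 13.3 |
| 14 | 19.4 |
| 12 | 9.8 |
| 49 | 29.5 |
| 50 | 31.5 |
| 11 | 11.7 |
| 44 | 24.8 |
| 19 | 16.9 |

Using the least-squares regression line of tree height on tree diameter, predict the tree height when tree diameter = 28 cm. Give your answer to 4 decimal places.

20.3077

n = 9, Σx = 263, Σy = 187.8, Σxy = 6646.7, Σx² = 10219
Sxx = Σx² − (Σx)²/n = 10219 − 7685.444444 = 2533.555556
Sxy = Σxy − (Σx)(Σy)/n = 6646.7 − 5487.933333 = 1158.766667
b = Sxy/Sxx = 1158.766667/2533.555556 = 0.457368
a = ȳ − b·x̄ = 20.866667 − 0.457368·29.222222 = 7.501364
ŷ(28) = a + b·28 = 7.501364 + 0.457368·28 = 20.307662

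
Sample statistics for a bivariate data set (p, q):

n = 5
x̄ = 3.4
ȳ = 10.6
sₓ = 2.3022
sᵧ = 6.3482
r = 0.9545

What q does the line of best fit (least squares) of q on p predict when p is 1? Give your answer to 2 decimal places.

b = r · sᵧ/sₓ = 0.9545 · 6.3482/2.3022 = 2.631985
a = ȳ − b·x̄ = 10.6 − 2.631985·3.4 = 1.651249
ŷ(1) = a + b·1 = 1.651249 + 2.631985·1 = 4.283235

4.28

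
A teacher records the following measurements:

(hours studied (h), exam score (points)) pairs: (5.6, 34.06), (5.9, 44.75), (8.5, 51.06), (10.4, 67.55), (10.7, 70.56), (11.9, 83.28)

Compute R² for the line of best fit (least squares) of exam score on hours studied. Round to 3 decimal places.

0.947

n = 6, Σx = 53, Σy = 351.26, Σxy = 3337.315, Σx² = 502.68, Σy² = 22247.0442
Sxx = Σx² − (Σx)²/n = 502.68 − 468.166667 = 34.513333
Sxy = Σxy − (Σx)(Σy)/n = 3337.315 − 3102.796667 = 234.518333
Syy = Σy² − (Σy)²/n = 22247.0442 − 20563.931267 = 1683.112933
R² = Sxy²/(Sxx·Syy) = (234.518333)²/(34.513333·1683.112933) = 0.946790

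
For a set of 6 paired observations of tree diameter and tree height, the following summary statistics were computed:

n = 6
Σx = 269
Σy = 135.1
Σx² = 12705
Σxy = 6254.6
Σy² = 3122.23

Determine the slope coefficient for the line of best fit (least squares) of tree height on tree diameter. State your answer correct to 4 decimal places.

0.3065

Sxx = Σx² − (Σx)²/n = 12705 − 12060.166667 = 644.833333
Sxy = Σxy − (Σx)(Σy)/n = 6254.6 − 6056.983333 = 197.616667
b = Sxy/Sxx = 197.616667/644.833333 = 0.306462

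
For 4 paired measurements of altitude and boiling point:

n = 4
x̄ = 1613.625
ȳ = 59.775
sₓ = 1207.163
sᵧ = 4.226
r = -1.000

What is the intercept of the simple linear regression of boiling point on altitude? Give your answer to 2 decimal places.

b = r · sᵧ/sₓ = -1 · 4.226/1207.163 = -0.003501
a = ȳ − b·x̄ = 59.775 − (-0.003501)·1613.625 = 65.423930

65.42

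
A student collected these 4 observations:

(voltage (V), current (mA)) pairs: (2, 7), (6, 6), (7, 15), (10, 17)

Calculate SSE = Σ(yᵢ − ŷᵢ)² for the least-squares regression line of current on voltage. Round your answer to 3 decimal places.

34.305

n = 4, Σx = 25, Σy = 45, Σxy = 325, Σx² = 189, Σy² = 599
Sxx = Σx² − (Σx)²/n = 189 − 156.25 = 32.75
Sxy = Σxy − (Σx)(Σy)/n = 325 − 281.25 = 43.75
Syy = Σy² − (Σy)²/n = 599 − 506.25 = 92.75
b = Sxy/Sxx = 43.75/32.75 = 1.335878
SSE = Syy − b·Sxy = 92.75 − 1.335878·43.75 = 34.305344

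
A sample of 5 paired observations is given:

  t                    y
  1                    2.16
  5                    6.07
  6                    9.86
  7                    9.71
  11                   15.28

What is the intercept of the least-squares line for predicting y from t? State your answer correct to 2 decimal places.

n = 5, Σx = 30, Σy = 43.08, Σxy = 327.72, Σx² = 232
Sxx = Σx² − (Σx)²/n = 232 − 180 = 52
Sxy = Σxy − (Σx)(Σy)/n = 327.72 − 258.48 = 69.24
b = Sxy/Sxx = 69.24/52 = 1.331538
a = ȳ − b·x̄ = 8.616 − 1.331538·6 = 0.626769

0.63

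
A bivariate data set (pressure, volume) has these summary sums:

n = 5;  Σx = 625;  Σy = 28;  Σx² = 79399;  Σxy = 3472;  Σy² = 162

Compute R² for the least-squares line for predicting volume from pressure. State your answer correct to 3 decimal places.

Sxx = Σx² − (Σx)²/n = 79399 − 78125 = 1274
Sxy = Σxy − (Σx)(Σy)/n = 3472 − 3500 = -28
Syy = Σy² − (Σy)²/n = 162 − 156.8 = 5.2
R² = Sxy²/(Sxx·Syy) = (-28)²/(1274·5.2) = 0.118343

0.118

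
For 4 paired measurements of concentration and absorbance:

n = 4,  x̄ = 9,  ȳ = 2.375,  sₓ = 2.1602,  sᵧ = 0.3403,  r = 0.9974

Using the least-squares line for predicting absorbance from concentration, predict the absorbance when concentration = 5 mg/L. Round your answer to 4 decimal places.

1.7465

b = r · sᵧ/sₓ = 0.9974 · 0.3403/2.1602 = 0.157122
a = ȳ − b·x̄ = 2.375 − 0.157122·9 = 0.960901
ŷ(5) = a + b·5 = 0.960901 + 0.157122·5 = 1.746511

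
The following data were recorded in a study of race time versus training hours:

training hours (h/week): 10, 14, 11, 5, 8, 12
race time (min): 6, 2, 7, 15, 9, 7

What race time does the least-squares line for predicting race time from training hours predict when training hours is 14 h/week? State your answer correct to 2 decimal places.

n = 6, Σx = 60, Σy = 46, Σxy = 396, Σx² = 650
Sxx = Σx² − (Σx)²/n = 650 − 600 = 50
Sxy = Σxy − (Σx)(Σy)/n = 396 − 460 = -64
b = Sxy/Sxx = -64/50 = -1.28
a = ȳ − b·x̄ = 7.666667 − (-1.28)·10 = 20.466667
ŷ(14) = a + b·14 = 20.466667 + (-1.28)·14 = 2.546667

2.55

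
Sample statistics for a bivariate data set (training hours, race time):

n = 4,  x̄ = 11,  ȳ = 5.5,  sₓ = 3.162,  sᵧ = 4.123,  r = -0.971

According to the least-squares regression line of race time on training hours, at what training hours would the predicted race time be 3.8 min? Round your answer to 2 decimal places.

b = r · sᵧ/sₓ = -0.971 · 4.123/3.162 = -1.266108
a = ȳ − b·x̄ = 5.5 − (-1.266108)·11 = 19.427186
Set a + b·x = 3.8: x = (3.8 − 19.427186) / (-1.266108) = 12.342698

12.34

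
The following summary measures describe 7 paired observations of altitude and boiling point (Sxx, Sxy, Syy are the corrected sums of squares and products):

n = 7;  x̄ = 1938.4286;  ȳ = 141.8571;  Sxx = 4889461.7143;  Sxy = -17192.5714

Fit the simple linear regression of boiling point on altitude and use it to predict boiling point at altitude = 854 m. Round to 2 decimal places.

b = Sxy/Sxx = -17192.5714/4889461.7143 = -0.003516
a = ȳ − b·x̄ = 141.8571 − (-0.003516)·1938.4286 = 148.673100
ŷ(854) = a + b·854 = 148.673100 + (-0.003516)·854 = 145.670222

145.67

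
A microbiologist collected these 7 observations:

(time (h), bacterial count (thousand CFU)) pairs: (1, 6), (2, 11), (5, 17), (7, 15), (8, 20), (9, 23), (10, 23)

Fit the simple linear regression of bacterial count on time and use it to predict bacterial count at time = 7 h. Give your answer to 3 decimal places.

18.165

n = 7, Σx = 42, Σy = 115, Σxy = 815, Σx² = 324
Sxx = Σx² − (Σx)²/n = 324 − 252 = 72
Sxy = Σxy − (Σx)(Σy)/n = 815 − 690 = 125
b = Sxy/Sxx = 125/72 = 1.736111
a = ȳ − b·x̄ = 16.428571 − 1.736111·6 = 6.011905
ŷ(7) = a + b·7 = 6.011905 + 1.736111·7 = 18.164683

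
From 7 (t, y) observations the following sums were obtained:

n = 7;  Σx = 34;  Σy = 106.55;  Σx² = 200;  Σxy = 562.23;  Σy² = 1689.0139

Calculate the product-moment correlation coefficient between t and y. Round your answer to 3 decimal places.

Sxx = Σx² − (Σx)²/n = 200 − 165.142857 = 34.857143
Sxy = Σxy − (Σx)(Σy)/n = 562.23 − 517.528571 = 44.701429
Syy = Σy² − (Σy)²/n = 1689.0139 − 1621.843214 = 67.170686
r = Sxy/√(Sxx·Syy) = 44.701429/√(2341.378188) = 44.701429/48.387790 = 0.923816

0.924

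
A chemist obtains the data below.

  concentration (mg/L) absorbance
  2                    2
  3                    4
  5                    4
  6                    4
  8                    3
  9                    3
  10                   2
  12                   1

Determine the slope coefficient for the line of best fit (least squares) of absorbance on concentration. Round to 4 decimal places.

-0.1782

n = 8, Σx = 55, Σy = 23, Σxy = 143, Σx² = 463
Sxx = Σx² − (Σx)²/n = 463 − 378.125 = 84.875
Sxy = Σxy − (Σx)(Σy)/n = 143 − 158.125 = -15.125
b = Sxy/Sxx = -15.125/84.875 = -0.178203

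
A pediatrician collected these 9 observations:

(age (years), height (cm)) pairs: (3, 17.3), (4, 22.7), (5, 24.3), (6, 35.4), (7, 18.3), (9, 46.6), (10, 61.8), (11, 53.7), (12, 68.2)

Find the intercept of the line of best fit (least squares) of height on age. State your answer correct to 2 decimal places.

-2.79

n = 9, Σx = 67, Σy = 348.3, Σxy = 3051.2, Σx² = 581
Sxx = Σx² − (Σx)²/n = 581 − 498.777778 = 82.222222
Sxy = Σxy − (Σx)(Σy)/n = 3051.2 − 2592.9 = 458.3
b = Sxy/Sxx = 458.3/82.222222 = 5.573919
a = ȳ − b·x̄ = 38.7 − 5.573919·7.444444 = -2.794730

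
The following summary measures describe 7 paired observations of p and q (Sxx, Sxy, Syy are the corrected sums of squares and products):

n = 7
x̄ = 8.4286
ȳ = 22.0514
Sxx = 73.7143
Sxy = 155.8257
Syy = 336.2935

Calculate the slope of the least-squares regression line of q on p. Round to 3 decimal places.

2.114

b = Sxy/Sxx = 155.8257/73.7143 = 2.113914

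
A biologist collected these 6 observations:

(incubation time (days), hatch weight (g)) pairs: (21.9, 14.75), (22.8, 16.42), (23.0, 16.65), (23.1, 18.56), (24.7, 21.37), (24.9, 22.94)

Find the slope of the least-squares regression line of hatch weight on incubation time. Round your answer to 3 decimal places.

n = 6, Σx = 140.4, Σy = 110.69, Σxy = 2608.132, Σx² = 3292.16
Sxx = Σx² − (Σx)²/n = 3292.16 − 3285.36 = 6.8
Sxy = Σxy − (Σx)(Σy)/n = 2608.132 − 2590.146 = 17.986
b = Sxy/Sxx = 17.986/6.8 = 2.645

2.645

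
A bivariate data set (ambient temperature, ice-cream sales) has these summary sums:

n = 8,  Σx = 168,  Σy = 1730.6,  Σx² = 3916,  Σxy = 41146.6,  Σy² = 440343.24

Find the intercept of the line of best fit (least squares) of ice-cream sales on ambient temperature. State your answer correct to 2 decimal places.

Sxx = Σx² − (Σx)²/n = 3916 − 3528 = 388
Sxy = Σxy − (Σx)(Σy)/n = 41146.6 − 36342.6 = 4804
b = Sxy/Sxx = 4804/388 = 12.381443
a = ȳ − b·x̄ = 216.325 − 12.381443·21 = -43.685309

-43.69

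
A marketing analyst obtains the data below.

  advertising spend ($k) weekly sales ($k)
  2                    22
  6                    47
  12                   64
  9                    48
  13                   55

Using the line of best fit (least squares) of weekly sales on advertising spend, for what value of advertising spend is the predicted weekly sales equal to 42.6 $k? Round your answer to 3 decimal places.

6.956

n = 5, Σx = 42, Σy = 236, Σxy = 2241, Σx² = 434
Sxx = Σx² − (Σx)²/n = 434 − 352.8 = 81.2
Sxy = Σxy − (Σx)(Σy)/n = 2241 − 1982.4 = 258.6
b = Sxy/Sxx = 258.6/81.2 = 3.184729
a = ȳ − b·x̄ = 47.2 − 3.184729·8.4 = 20.448276
Set a + b·x = 42.6: x = (42.6 − 20.448276) / 3.184729 = 6.955607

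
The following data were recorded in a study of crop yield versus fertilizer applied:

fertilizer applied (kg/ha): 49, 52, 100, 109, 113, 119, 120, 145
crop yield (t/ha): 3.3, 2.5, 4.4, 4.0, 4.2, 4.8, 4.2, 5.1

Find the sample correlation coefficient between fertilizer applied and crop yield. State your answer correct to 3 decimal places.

n = 8, Σx = 807, Σy = 32.5, Σxy = 3457, Σx² = 89341, Σy² = 136.83
Sxx = Σx² − (Σx)²/n = 89341 − 81406.125 = 7934.875
Sxy = Σxy − (Σx)(Σy)/n = 3457 − 3278.4375 = 178.5625
Syy = Σy² − (Σy)²/n = 136.83 − 132.03125 = 4.79875
r = Sxy/√(Sxx·Syy) = 178.5625/√(38077.481406) = 178.5625/195.134521 = 0.915074

0.915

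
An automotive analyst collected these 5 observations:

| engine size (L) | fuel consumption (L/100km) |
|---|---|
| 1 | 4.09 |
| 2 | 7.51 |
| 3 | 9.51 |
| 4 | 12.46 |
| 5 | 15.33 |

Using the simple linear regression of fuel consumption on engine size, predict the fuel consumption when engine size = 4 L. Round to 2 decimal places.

12.52

n = 5, Σx = 15, Σy = 48.9, Σxy = 174.13, Σx² = 55
Sxx = Σx² − (Σx)²/n = 55 − 45 = 10
Sxy = Σxy − (Σx)(Σy)/n = 174.13 − 146.7 = 27.43
b = Sxy/Sxx = 27.43/10 = 2.743
a = ȳ − b·x̄ = 9.78 − 2.743·3 = 1.551
ŷ(4) = a + b·4 = 1.551 + 2.743·4 = 12.523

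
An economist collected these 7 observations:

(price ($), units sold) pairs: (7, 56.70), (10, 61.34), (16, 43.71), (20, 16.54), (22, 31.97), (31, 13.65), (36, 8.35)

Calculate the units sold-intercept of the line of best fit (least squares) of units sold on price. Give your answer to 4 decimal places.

71.1039

n = 7, Σx = 142, Σy = 232.26, Σxy = 3467.55, Σx² = 3546
Sxx = Σx² − (Σx)²/n = 3546 − 2880.571429 = 665.428571
Sxy = Σxy − (Σx)(Σy)/n = 3467.55 − 4711.56 = -1244.01
b = Sxy/Sxx = -1244.01/665.428571 = -1.869487
a = ȳ − b·x̄ = 33.18 − (-1.869487)·20.285714 = 71.103877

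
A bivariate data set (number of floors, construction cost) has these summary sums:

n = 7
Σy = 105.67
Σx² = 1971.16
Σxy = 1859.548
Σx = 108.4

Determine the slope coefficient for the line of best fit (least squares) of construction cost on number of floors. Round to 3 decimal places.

0.763

Sxx = Σx² − (Σx)²/n = 1971.16 − 1678.651429 = 292.508571
Sxy = Σxy − (Σx)(Σy)/n = 1859.548 − 1636.375429 = 223.172571
b = Sxy/Sxx = 223.172571/292.508571 = 0.762961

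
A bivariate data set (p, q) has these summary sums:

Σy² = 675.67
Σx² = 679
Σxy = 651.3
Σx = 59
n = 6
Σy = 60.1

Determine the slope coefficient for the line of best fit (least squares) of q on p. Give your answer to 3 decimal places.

Sxx = Σx² − (Σx)²/n = 679 − 580.166667 = 98.833333
Sxy = Σxy − (Σx)(Σy)/n = 651.3 − 590.983333 = 60.316667
b = Sxy/Sxx = 60.316667/98.833333 = 0.610287

0.610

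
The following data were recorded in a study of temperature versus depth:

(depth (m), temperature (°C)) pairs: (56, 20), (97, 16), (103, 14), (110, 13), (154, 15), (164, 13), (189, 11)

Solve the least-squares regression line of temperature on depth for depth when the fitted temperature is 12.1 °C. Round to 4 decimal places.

172.6140

n = 7, Σx = 873, Σy = 102, Σxy = 12065, Σx² = 121587
Sxx = Σx² − (Σx)²/n = 121587 − 108875.571429 = 12711.428571
Sxy = Σxy − (Σx)(Σy)/n = 12065 − 12720.857143 = -655.857143
b = Sxy/Sxx = -655.857143/12711.428571 = -0.051596
a = ȳ − b·x̄ = 14.571429 − (-0.051596)·124.714286 = 21.006170
Set a + b·x = 12.1: x = (12.1 − 21.006170) / (-0.051596) = 172.614027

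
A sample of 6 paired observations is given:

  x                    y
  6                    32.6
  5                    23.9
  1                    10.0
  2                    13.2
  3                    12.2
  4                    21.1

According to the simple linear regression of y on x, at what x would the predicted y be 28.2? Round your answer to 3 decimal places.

n = 6, Σx = 21, Σy = 113, Σxy = 472.5, Σx² = 91
Sxx = Σx² − (Σx)²/n = 91 − 73.5 = 17.5
Sxy = Σxy − (Σx)(Σy)/n = 472.5 − 395.5 = 77
b = Sxy/Sxx = 77/17.5 = 4.4
a = ȳ − b·x̄ = 18.833333 − 4.4·3.5 = 3.433333
Set a + b·x = 28.2: x = (28.2 − 3.433333) / 4.4 = 5.628788

5.629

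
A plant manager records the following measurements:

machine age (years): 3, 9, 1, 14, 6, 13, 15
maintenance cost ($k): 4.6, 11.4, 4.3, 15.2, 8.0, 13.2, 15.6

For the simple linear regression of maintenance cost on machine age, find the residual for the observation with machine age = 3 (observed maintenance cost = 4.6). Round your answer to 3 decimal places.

-0.889

n = 7, Σx = 61, Σy = 72.3, Σxy = 787.1, Σx² = 717
Sxx = Σx² − (Σx)²/n = 717 − 531.571429 = 185.428571
Sxy = Σxy − (Σx)(Σy)/n = 787.1 − 630.042857 = 157.057143
b = Sxy/Sxx = 157.057143/185.428571 = 0.846995
a = ȳ − b·x̄ = 10.328571 − 0.846995·8.714286 = 2.947612
ŷ(3) = 2.947612 + 0.846995·3 = 5.488598
residual = y − ŷ = 4.6 − 5.488598 = -0.888598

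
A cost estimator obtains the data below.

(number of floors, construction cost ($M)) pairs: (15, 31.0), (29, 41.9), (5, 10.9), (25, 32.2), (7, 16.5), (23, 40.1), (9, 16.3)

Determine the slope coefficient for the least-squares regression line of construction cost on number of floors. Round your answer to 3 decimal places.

1.225

n = 7, Σx = 113, Σy = 188.9, Σxy = 3724.1, Σx² = 2375
Sxx = Σx² − (Σx)²/n = 2375 − 1824.142857 = 550.857143
Sxy = Σxy − (Σx)(Σy)/n = 3724.1 − 3049.385714 = 674.714286
b = Sxy/Sxx = 674.714286/550.857143 = 1.224844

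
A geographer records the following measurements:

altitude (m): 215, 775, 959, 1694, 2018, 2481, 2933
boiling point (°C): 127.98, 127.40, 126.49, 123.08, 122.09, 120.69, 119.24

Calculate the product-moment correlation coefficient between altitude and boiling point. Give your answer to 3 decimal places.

-0.990

n = 7, Σx = 11075, Σy = 866.97, Σxy = 1351592.56, Σx² = 23266341, Σy² = 107448.2687
Sxx = Σx² − (Σx)²/n = 23266341 − 17522232.142857 = 5744108.857143
Sxy = Σxy − (Σx)(Σy)/n = 1351592.56 − 1371670.392857 = -20077.832857
Syy = Σy² − (Σy)²/n = 107448.2687 − 107376.711557 = 71.557143
r = Sxy/√(Sxx·Syy) = -20077.832857/√(411032018.077551) = -20077.832857/20273.924585 = -0.990328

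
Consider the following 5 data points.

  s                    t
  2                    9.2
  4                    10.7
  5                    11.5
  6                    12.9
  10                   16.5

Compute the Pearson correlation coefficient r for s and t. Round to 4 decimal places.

n = 5, Σx = 27, Σy = 60.8, Σxy = 361.1, Σx² = 181, Σy² = 770.04
Sxx = Σx² − (Σx)²/n = 181 − 145.8 = 35.2
Sxy = Σxy − (Σx)(Σy)/n = 361.1 − 328.32 = 32.78
Syy = Σy² − (Σy)²/n = 770.04 − 739.328 = 30.712
r = Sxy/√(Sxx·Syy) = 32.78/√(1081.0624) = 32.78/32.879513 = 0.996973

0.9970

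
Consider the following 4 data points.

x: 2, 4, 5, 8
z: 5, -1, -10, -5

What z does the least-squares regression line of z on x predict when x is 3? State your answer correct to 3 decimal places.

0.213

n = 4, Σx = 19, Σy = -11, Σxy = -84, Σx² = 109
Sxx = Σx² − (Σx)²/n = 109 − 90.25 = 18.75
Sxy = Σxy − (Σx)(Σy)/n = -84 − (-52.25) = -31.75
b = Sxy/Sxx = -31.75/18.75 = -1.693333
a = ȳ − b·x̄ = -2.75 − (-1.693333)·4.75 = 5.293333
ŷ(3) = a + b·3 = 5.293333 + (-1.693333)·3 = 0.213333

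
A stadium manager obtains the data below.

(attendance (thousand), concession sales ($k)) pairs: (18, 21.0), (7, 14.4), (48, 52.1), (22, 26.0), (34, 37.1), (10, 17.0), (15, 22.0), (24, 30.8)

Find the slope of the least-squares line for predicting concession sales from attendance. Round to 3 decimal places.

0.913

n = 8, Σx = 178, Σy = 220.4, Σxy = 6052.2, Σx² = 5218
Sxx = Σx² − (Σx)²/n = 5218 − 3960.5 = 1257.5
Sxy = Σxy − (Σx)(Σy)/n = 6052.2 − 4903.9 = 1148.3
b = Sxy/Sxx = 1148.3/1257.5 = 0.913161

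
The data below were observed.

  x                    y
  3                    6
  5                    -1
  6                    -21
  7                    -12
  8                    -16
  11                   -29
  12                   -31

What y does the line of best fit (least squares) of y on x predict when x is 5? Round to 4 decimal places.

-5.2778

n = 7, Σx = 52, Σy = -104, Σxy = -1016, Σx² = 448
Sxx = Σx² − (Σx)²/n = 448 − 386.285714 = 61.714286
Sxy = Σxy − (Σx)(Σy)/n = -1016 − (-772.571429) = -243.428571
b = Sxy/Sxx = -243.428571/61.714286 = -3.944444
a = ȳ − b·x̄ = -14.857143 − (-3.944444)·7.428571 = 14.444444
ŷ(5) = a + b·5 = 14.444444 + (-3.944444)·5 = -5.277778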